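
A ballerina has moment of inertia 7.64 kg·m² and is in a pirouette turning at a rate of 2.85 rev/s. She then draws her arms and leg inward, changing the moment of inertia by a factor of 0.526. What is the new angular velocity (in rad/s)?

ω₂ ≈ 34.0 rad/s

No external torque acts about the spin axis, so angular momentum is conserved.
I₂ = 0.526 × 7.64 = 4.019 kg·m².
ω₂ = I₁ω₁ / I₂ = (7.640)(2.85 rev/s) / (4.019) = 5.418 rev/s = 34.04 rad/s.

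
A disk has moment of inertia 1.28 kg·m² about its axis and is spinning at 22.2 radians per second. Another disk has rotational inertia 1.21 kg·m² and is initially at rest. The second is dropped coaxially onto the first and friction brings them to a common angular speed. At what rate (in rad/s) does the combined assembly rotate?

The coupling torques are internal; angular momentum about the shared axis is conserved.
Taking A's sense as positive: L = (1.280)(22.2) = 28.42 kg·m²·rad/s.
Combined I = 1.280 + 1.210 = 2.490 kg·m².
ω_f = L / I = 28.42 / 2.490 = 11.41 rad/s.

|ω_f| ≈ 11.4 rad/s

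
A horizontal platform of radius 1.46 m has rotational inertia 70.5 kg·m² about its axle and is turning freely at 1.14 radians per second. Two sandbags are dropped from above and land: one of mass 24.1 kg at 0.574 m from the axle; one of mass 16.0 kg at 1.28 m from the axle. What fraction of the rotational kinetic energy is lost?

The added mass arrives with no angular momentum about the axle, and any external torque about the axle is negligible, so the system's angular momentum is conserved.
Added inertia Σmr² = (24.1)(0.574)² + (16.0)(1.28)² = 34.15 kg·m²; I_f = 70.50 + 34.15 = 104.7 kg·m².
ω_f = I_p ω_i / I_f = (70.50)(1.14) / 104.7 = 0.7680 rad/s.
KE_i = ½(70.50)(1.140 rad/s)² = 45.81 J; KE_f = ½(104.7)(0.7680)² = 30.86 J.
Fraction lost = 0.3264.

fraction ≈ 0.326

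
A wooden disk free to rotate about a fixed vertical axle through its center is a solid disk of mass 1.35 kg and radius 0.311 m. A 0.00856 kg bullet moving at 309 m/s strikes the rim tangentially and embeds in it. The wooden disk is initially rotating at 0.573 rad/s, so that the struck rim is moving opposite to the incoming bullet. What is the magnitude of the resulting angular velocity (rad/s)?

About the axle the impulsive forces during the collision are internal, so angular momentum about that axis is conserved.
I_p = ½(1.35)(0.311)² = 0.06529 kg·m². Taking the sense of the bullet's angular momentum as positive, L_{bullet} = m v R = (0.00856)(309)(0.311) = 0.8226 kg·m²/s.
L_i = −I_p ω_p + m v R = −(0.06529)(0.573) + 0.8226 = 0.7852 kg·m²/s.
After sticking, I_f = I_p + m R² = 0.06529 + (0.00856)(0.311)² = 0.06611 kg·m².
ω_f = L_i / I_f = 0.7852 / 0.06611 = 11.88 rad/s.

|ω_f| ≈ 11.9 rad/s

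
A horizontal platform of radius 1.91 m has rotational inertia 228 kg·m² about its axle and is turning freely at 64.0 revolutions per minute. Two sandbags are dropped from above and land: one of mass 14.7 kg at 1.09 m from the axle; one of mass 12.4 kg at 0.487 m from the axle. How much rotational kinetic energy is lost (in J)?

No external torque acts about the axle; L_before = L_after.
Added inertia Σmr² = (14.7)(1.09)² + (12.4)(0.487)² = 20.41 kg·m²; I_f = 228.0 + 20.41 = 248.4 kg·m².
ω_f = I_p ω_i / I_f = (228.0)(64.0) / 248.4 = 58.74 rpm.
KE_i = ½(228.0)(6.702 rad/s)² = 5121 J; KE_f = ½(248.4)(6.152)² = 4700 J.

energy lost ≈ 421 J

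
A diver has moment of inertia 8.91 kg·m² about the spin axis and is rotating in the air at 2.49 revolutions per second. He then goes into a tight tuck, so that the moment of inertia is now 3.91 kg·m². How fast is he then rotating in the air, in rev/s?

Angular momentum about the spin axis is conserved since the torque about it is zero.
ω₂ = I₁ω₁ / I₂ = (8.910)(2.49 rev/s) / (3.910) = 5.674 rev/s.

ω₂ ≈ 5.67 rev/s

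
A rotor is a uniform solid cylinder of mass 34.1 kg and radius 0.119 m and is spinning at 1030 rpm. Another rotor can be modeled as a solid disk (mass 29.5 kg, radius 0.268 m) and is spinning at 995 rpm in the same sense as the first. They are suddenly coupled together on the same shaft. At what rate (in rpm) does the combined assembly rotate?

|ω_f| ≈ 1000 rpm

The coupling torques are internal; angular momentum about the shared axis is conserved.
Moments of inertia: I_A = ½(34.1)(0.119)² = 0.2414 kg·m²; I_B = ½(29.5)(0.268)² = 1.059 kg·m².
Taking A's sense as positive: L = (0.2414)(1030) + (1.059)(995) = 1303 kg·m²·rpm.
Combined I = 0.2414 + 1.059 = 1.301 kg·m².
ω_f = L / I = 1303 / 1.301 = 1001 rpm.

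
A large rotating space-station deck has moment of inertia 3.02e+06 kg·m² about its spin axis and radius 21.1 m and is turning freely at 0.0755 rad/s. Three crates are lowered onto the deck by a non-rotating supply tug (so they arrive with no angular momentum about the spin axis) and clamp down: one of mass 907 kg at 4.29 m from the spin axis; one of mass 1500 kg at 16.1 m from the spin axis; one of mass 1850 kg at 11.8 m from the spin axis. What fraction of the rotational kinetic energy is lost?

fraction ≈ 0.180

No external torque acts about the spin axis; L_before = L_after.
Added inertia Σmr² = (907)(4.29)² + (1500)(16.1)² + (1850)(11.8)² = 6.631e+05 kg·m²; I_f = 3.020e+06 + 6.631e+05 = 3.683e+06 kg·m².
ω_f = I_p ω_i / I_f = (3.020e+06)(0.0755) / 3.683e+06 = 0.06191 rad/s.
KE_i = ½(3.020e+06)(0.07550 rad/s)² = 8607 J; KE_f = ½(3.683e+06)(0.06191)² = 7058 J.
Fraction lost = 0.1800.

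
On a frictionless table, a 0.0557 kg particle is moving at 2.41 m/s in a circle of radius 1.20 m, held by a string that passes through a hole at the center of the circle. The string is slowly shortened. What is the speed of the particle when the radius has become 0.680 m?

Central (radial) force ⇒ zero torque about the center ⇒ m v r is constant.
v₂ = v₁ r₁ / r₂ = (2.41)(1.20) / (0.680) = 4.253 m/s.

v₂ ≈ 4.25 m/s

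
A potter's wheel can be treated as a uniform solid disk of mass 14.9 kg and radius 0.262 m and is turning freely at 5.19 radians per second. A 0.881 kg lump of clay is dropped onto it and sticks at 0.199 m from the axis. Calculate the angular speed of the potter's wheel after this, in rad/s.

The added mass arrives with no angular momentum about the axis, and any external torque about the axis is negligible, so the system's angular momentum is conserved.
I_p = ½(14.9)(0.262)² = 0.5114 kg·m².
Added inertia Σmr² = (0.881)(0.199)² = 0.03489 kg·m²; I_f = 0.5114 + 0.03489 = 0.5463 kg·m².
ω_f = I_p ω_i / I_f = (0.5114)(5.19) / 0.5463 = 4.859 rad/s.

ω_f ≈ 4.86 rad/s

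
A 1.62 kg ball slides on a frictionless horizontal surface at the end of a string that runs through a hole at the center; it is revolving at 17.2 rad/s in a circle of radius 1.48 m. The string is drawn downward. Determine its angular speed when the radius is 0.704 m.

No torque about the axis ⇒ m r₁² ω₁ = m r₂² ω₂.
ω₂ = ω₁ (r₁/r₂)² = (17.2)(1.48/0.704)² = 76.02 rad/s.

ω₂ ≈ 76.0 rad/s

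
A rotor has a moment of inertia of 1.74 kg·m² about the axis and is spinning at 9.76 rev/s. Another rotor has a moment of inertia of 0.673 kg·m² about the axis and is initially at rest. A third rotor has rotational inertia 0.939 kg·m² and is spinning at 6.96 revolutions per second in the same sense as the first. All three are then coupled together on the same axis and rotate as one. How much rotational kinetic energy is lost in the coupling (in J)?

No external torque acts about the common axis, so total angular momentum is conserved.
Taking A's sense as positive: L = (1.740)(9.76) + (0.9390)(6.96) = 23.52 kg·m²·rev/s.
Combined I = 1.740 + 0.6730 + 0.9390 = 3.352 kg·m².
ω_f = L / I = 23.52 / 3.352 = 7.016 rev/s.
KE_i = ½ΣIω² = 4170 J; KE_f = ½(3.352)(44.08)² = 3257 J.

ΔKE lost ≈ 913 J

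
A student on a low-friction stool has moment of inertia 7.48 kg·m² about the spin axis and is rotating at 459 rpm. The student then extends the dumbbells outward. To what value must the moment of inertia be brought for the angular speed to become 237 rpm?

With no external torque about the axis, L is conserved: I₁ω₁ = I₂ω₂.
I₂ = I₁ω₁ / ω₂ = (7.48)(459) / (237) = 14.49 kg·m².

I₂ ≈ 14.5 kg·m²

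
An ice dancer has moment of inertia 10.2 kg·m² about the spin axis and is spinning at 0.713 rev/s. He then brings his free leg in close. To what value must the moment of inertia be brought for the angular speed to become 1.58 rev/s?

I₂ ≈ 4.60 kg·m²

With no external torque about the axis, L is conserved: I₁ω₁ = I₂ω₂.
I₂ = I₁ω₁ / ω₂ = (10.2)(0.713) / (1.58) = 4.603 kg·m².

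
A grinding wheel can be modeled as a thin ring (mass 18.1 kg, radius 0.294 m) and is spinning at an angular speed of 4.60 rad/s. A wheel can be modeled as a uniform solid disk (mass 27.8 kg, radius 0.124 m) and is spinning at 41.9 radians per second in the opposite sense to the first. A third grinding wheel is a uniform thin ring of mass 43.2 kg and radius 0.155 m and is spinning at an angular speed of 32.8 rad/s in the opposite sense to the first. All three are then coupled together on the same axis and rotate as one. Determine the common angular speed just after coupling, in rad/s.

|ω_f| ≈ 12.7 rad/s

The coupling torques are internal; angular momentum about the shared axis is conserved.
Moments of inertia: I_A = (18.1)(0.294)² = 1.564 kg·m²; I_B = ½(27.8)(0.124)² = 0.2137 kg·m²; I_C = (43.2)(0.155)² = 1.038 kg·m².
Taking A's sense as positive: L = (1.564)(4.60) − (0.2137)(41.9) − (1.038)(32.8) = -35.80 kg·m²·rad/s.
Combined I = 1.564 + 0.2137 + 1.038 = 2.816 kg·m².
ω_f = L / I = -35.80 / 2.816 = -12.71 rad/s.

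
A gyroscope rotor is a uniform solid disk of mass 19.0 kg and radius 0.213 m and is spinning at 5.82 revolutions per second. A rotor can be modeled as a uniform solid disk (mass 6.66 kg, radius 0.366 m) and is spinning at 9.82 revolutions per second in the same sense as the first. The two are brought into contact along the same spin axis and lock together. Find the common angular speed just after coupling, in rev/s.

|ω_f| ≈ 7.85 rev/s

The coupling torques are internal; angular momentum about the shared axis is conserved.
Moments of inertia: I_A = ½(19.0)(0.213)² = 0.4310 kg·m²; I_B = ½(6.66)(0.366)² = 0.4461 kg·m².
Taking A's sense as positive: L = (0.4310)(5.82) + (0.4461)(9.82) = 6.889 kg·m²·rev/s.
Combined I = 0.4310 + 0.4461 = 0.8771 kg·m².
ω_f = L / I = 6.889 / 0.8771 = 7.854 rev/s.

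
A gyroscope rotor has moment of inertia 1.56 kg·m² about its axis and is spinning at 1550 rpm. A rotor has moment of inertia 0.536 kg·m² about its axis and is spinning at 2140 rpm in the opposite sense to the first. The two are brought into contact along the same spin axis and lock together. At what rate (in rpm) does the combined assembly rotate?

The coupling torques are internal; angular momentum about the shared axis is conserved.
Taking A's sense as positive: L = (1.560)(1550) − (0.5360)(2140) = 1271 kg·m²·rpm.
Combined I = 1.560 + 0.5360 = 2.096 kg·m².
ω_f = L / I = 1271 / 2.096 = 606.4 rpm.

|ω_f| ≈ 606 rpm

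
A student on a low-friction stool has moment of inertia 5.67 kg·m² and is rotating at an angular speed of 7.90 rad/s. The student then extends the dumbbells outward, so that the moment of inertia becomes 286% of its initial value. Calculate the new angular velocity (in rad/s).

Angular momentum about the spin axis is conserved since the torque about it is zero.
I₂ = 2.86 × 5.67 = 16.22 kg·m².
ω₂ = I₁ω₁ / I₂ = (5.670)(7.90 rad/s) / (16.22) = 2.762 rad/s.

ω₂ ≈ 2.76 rad/s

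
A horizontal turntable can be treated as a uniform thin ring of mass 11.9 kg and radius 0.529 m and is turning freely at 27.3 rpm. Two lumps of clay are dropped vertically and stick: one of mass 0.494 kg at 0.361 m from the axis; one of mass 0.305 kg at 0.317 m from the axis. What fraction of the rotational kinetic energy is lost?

fraction ≈ 0.0277

The added mass arrives with no angular momentum about the axis, and any external torque about the axis is negligible, so the system's angular momentum is conserved.
I_p = (11.9)(0.529)² = 3.330 kg·m².
Added inertia Σmr² = (0.494)(0.361)² + (0.305)(0.317)² = 0.09503 kg·m²; I_f = 3.330 + 0.09503 = 3.425 kg·m².
ω_f = I_p ω_i / I_f = (3.330)(27.3) / 3.425 = 26.54 rpm.
KE_i = ½(3.330)(2.859 rad/s)² = 13.61 J; KE_f = ½(3.425)(2.780)² = 13.23 J.
Fraction lost = 0.02774.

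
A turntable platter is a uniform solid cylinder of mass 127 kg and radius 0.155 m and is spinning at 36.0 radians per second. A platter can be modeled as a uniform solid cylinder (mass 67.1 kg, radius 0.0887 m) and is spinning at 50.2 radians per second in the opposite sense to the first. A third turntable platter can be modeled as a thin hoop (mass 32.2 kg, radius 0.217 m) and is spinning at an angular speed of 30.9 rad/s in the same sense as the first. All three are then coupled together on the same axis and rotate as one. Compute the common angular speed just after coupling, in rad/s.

The coupling torques are internal; angular momentum about the shared axis is conserved.
Moments of inertia: I_A = ½(127)(0.155)² = 1.526 kg·m²; I_B = ½(67.1)(0.0887)² = 0.2640 kg·m²; I_C = (32.2)(0.217)² = 1.516 kg·m².
Taking A's sense as positive: L = (1.526)(36.0) − (0.2640)(50.2) + (1.516)(30.9) = 88.52 kg·m²·rad/s.
Combined I = 1.526 + 0.2640 + 1.516 = 3.306 kg·m².
ω_f = L / I = 88.52 / 3.306 = 26.78 rad/s.

|ω_f| ≈ 26.8 rad/s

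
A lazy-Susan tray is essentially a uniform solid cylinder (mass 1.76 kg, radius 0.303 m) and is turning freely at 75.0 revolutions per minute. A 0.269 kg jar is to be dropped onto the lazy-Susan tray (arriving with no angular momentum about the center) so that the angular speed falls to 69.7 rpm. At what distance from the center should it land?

r ≈ 0.151 m

No external torque acts about the center; L_before = L_after.
I_p = ½(1.76)(0.303)² = 0.08079 kg·m².
I_p ω_i = (I_p + m r²) ω_f ⇒ m r² = I_p(ω_i/ω_f − 1) = 0.08079(75.0/69.7 − 1) = 0.006143 kg·m².
r = √(0.006143/0.269) = 0.1511 m.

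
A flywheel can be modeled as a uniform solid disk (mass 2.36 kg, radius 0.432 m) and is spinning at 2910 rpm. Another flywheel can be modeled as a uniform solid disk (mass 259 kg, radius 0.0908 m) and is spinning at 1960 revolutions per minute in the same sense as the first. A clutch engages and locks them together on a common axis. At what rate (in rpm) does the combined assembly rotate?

No external torque acts about the common axis, so total angular momentum is conserved.
Moments of inertia: I_A = ½(2.36)(0.432)² = 0.2202 kg·m²; I_B = ½(259)(0.0908)² = 1.068 kg·m².
Taking A's sense as positive: L = (0.2202)(2910) + (1.068)(1960) = 2733 kg·m²·rpm.
Combined I = 0.2202 + 1.068 = 1.288 kg·m².
ω_f = L / I = 2733 / 1.288 = 2122 rpm.

|ω_f| ≈ 2120 rpm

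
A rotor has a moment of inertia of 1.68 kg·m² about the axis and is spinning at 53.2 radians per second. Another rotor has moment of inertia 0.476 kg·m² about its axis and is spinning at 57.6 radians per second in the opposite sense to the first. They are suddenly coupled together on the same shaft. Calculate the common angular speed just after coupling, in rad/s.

|ω_f| ≈ 28.7 rad/s

No external torque acts about the common axis, so total angular momentum is conserved.
Taking A's sense as positive: L = (1.680)(53.2) − (0.4760)(57.6) = 61.96 kg·m²·rad/s.
Combined I = 1.680 + 0.4760 = 2.156 kg·m².
ω_f = L / I = 61.96 / 2.156 = 28.74 rad/s.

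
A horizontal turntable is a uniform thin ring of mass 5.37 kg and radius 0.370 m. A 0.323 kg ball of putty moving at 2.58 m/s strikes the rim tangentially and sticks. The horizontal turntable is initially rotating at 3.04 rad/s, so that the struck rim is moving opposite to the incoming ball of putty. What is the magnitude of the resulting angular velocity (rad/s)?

About the axle the impulsive forces during the collision are internal, so angular momentum about that axis is conserved.
I_p = (5.37)(0.370)² = 0.7352 kg·m². Taking the sense of the ball of putty's angular momentum as positive, L_{ball} = m v R = (0.323)(2.58)(0.370) = 0.3083 kg·m²/s.
L_i = −I_p ω_p + m v R = −(0.7352)(3.04) + 0.3083 = -1.927 kg·m²/s.
After sticking, I_f = I_p + m R² = 0.7352 + (0.323)(0.370)² = 0.7794 kg·m².
ω_f = L_i / I_f = -1.927 / 0.7794 = -2.472 rad/s.

|ω_f| ≈ 2.47 rad/s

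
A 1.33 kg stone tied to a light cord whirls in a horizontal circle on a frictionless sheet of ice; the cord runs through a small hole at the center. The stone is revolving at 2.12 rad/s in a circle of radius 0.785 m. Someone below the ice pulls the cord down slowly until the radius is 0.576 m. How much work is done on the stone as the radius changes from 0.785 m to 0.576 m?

W ≈ 1.58 J

No torque about the axis ⇒ m r₁² ω₁ = m r₂² ω₂.
ω₂ = ω₁ (r₁/r₂)² = (2.12)(0.785/0.576)² = 3.938 rad/s.
W = ΔKE = ½m(v₂² − v₁²) = 1.579 J.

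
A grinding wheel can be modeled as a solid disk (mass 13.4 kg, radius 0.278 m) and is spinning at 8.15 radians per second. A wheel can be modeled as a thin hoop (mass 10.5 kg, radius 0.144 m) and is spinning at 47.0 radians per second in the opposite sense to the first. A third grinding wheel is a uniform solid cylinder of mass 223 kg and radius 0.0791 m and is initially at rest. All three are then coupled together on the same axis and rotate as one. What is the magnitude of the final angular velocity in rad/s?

No external torque acts about the common axis, so total angular momentum is conserved.
Moments of inertia: I_A = ½(13.4)(0.278)² = 0.5178 kg·m²; I_B = (10.5)(0.144)² = 0.2177 kg·m²; I_C = ½(223)(0.0791)² = 0.6976 kg·m².
Taking A's sense as positive: L = (0.5178)(8.15) − (0.2177)(47.0) = -6.013 kg·m²·rad/s.
Combined I = 0.5178 + 0.2177 + 0.6976 = 1.433 kg·m².
ω_f = L / I = -6.013 / 1.433 = -4.196 rad/s.

|ω_f| ≈ 4.20 rad/s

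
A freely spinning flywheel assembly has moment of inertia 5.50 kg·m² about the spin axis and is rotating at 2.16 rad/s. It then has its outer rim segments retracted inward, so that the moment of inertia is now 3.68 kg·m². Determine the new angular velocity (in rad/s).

With no external torque about the axis, L is conserved: I₁ω₁ = I₂ω₂.
ω₂ = I₁ω₁ / I₂ = (5.500)(2.16 rad/s) / (3.680) = 3.228 rad/s.

ω₂ ≈ 3.23 rad/s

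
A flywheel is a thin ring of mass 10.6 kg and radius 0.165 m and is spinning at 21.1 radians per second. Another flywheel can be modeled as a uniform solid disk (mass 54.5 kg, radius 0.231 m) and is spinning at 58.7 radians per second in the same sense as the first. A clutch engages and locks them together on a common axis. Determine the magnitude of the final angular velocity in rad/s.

|ω_f| ≈ 52.5 rad/s

The coupling torques are internal; angular momentum about the shared axis is conserved.
Moments of inertia: I_A = (10.6)(0.165)² = 0.2886 kg·m²; I_B = ½(54.5)(0.231)² = 1.454 kg·m².
Taking A's sense as positive: L = (0.2886)(21.1) + (1.454)(58.7) = 91.44 kg·m²·rad/s.
Combined I = 0.2886 + 1.454 = 1.743 kg·m².
ω_f = L / I = 91.44 / 1.743 = 52.47 rad/s.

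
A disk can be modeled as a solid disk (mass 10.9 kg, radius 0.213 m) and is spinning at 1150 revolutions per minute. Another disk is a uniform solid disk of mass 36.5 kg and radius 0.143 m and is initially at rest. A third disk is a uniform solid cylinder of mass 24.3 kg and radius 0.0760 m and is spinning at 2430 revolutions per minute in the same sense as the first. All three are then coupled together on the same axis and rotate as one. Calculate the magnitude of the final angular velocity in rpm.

|ω_f| ≈ 659 rpm

No external torque acts about the common axis, so total angular momentum is conserved.
Moments of inertia: I_A = ½(10.9)(0.213)² = 0.2473 kg·m²; I_B = ½(36.5)(0.143)² = 0.3732 kg·m²; I_C = ½(24.3)(0.0760)² = 0.07018 kg·m².
Taking A's sense as positive: L = (0.2473)(1150) + (0.07018)(2430) = 454.9 kg·m²·rpm.
Combined I = 0.2473 + 0.3732 + 0.07018 = 0.6906 kg·m².
ω_f = L / I = 454.9 / 0.6906 = 658.6 rpm.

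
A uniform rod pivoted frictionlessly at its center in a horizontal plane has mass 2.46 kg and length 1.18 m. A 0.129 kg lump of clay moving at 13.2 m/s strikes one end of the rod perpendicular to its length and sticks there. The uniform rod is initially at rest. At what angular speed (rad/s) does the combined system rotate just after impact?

The axle reaction passes through the pivot and exerts no torque about it; angular momentum about the pivot is conserved through the impact.
I_p = (1/12)(2.46)(1.18)² = 0.2854 kg·m². Taking the sense of the lump of clay's angular momentum as positive, L_{lump} = m v R = (0.129)(13.2)(1.18/2) = 1.005 kg·m²/s.
L_i = 0 + 1.005 = 1.005 kg·m²/s.
After sticking, I_f = I_p + m R² = 0.2854 + (0.129)(1.18/2)² = 0.3303 kg·m².
ω_f = L_i / I_f = 1.005 / 0.3303 = 3.041 rad/s.

|ω_f| ≈ 3.04 rad/s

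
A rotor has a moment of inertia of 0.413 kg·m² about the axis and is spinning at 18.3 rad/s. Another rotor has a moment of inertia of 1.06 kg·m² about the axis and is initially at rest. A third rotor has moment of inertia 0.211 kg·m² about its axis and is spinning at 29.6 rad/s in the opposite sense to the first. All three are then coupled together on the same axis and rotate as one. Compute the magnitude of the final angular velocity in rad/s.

No external torque acts about the common axis, so total angular momentum is conserved.
Taking A's sense as positive: L = (0.4130)(18.3) − (0.2110)(29.6) = 1.312 kg·m²·rad/s.
Combined I = 0.4130 + 1.060 + 0.2110 = 1.684 kg·m².
ω_f = L / I = 1.312 / 1.684 = 0.7793 rad/s.

|ω_f| ≈ 0.779 rad/s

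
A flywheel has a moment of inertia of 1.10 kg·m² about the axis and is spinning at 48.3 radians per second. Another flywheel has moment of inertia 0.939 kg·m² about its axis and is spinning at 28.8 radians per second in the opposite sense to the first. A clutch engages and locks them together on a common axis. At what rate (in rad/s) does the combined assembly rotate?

No external torque acts about the common axis, so total angular momentum is conserved.
Taking A's sense as positive: L = (1.100)(48.3) − (0.9390)(28.8) = 26.09 kg·m²·rad/s.
Combined I = 1.100 + 0.9390 = 2.039 kg·m².
ω_f = L / I = 26.09 / 2.039 = 12.79 rad/s.

|ω_f| ≈ 12.8 rad/s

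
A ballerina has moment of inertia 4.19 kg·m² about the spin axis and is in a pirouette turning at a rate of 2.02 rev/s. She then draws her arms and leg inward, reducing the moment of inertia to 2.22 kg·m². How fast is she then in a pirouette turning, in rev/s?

Angular momentum about the spin axis is conserved since the torque about it is zero.
ω₂ = I₁ω₁ / I₂ = (4.190)(2.02 rev/s) / (2.220) = 3.813 rev/s.

ω₂ ≈ 3.81 rev/s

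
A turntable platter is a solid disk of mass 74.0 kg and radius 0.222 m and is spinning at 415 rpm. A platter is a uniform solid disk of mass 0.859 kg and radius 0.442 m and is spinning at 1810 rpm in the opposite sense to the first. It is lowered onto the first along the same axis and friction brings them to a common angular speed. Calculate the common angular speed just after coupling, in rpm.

|ω_f| ≈ 317 rpm

No external torque acts about the common axis, so total angular momentum is conserved.
Moments of inertia: I_A = ½(74.0)(0.222)² = 1.824 kg·m²; I_B = ½(0.859)(0.442)² = 0.08391 kg·m².
Taking A's sense as positive: L = (1.824)(415) − (0.08391)(1810) = 604.9 kg·m²·rpm.
Combined I = 1.824 + 0.08391 = 1.907 kg·m².
ω_f = L / I = 604.9 / 1.907 = 317.1 rpm.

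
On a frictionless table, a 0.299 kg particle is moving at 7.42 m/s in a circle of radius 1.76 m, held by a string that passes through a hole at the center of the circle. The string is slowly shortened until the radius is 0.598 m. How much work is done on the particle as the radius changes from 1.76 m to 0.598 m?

W ≈ 63.1 J

The only horizontal force on the mass is along the cord (radial), so it exerts no torque about the hole and angular momentum m v r is conserved.
v₂ = v₁ r₁ / r₂ = (7.42)(1.76) / (0.598) = 21.84 m/s.
W = ΔKE = ½m(v₂² − v₁²) = 63.07 J.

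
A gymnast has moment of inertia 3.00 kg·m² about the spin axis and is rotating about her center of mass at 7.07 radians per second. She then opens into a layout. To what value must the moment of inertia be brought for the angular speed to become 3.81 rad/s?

With no external torque about the axis, L is conserved: I₁ω₁ = I₂ω₂.
I₂ = I₁ω₁ / ω₂ = (3.00)(7.07) / (3.81) = 5.567 kg·m².

I₂ ≈ 5.57 kg·m²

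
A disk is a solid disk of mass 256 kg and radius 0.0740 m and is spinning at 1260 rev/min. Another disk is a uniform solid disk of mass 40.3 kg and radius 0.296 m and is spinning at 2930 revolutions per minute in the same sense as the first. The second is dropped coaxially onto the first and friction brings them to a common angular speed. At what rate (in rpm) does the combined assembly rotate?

|ω_f| ≈ 2460 rpm

The coupling torques are internal; angular momentum about the shared axis is conserved.
Moments of inertia: I_A = ½(256)(0.0740)² = 0.7009 kg·m²; I_B = ½(40.3)(0.296)² = 1.765 kg·m².
Taking A's sense as positive: L = (0.7009)(1260) + (1.765)(2930) = 6056 kg·m²·rpm.
Combined I = 0.7009 + 1.765 = 2.466 kg·m².
ω_f = L / I = 6056 / 2.466 = 2455 rpm.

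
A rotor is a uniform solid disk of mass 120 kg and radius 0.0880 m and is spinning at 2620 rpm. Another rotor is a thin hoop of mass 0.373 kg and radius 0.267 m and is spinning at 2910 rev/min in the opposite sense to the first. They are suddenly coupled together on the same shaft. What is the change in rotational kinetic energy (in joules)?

No external torque acts about the common axis, so total angular momentum is conserved.
Moments of inertia: I_A = ½(120)(0.0880)² = 0.4646 kg·m²; I_B = (0.373)(0.267)² = 0.02659 kg·m².
Taking A's sense as positive: L = (0.4646)(2620) − (0.02659)(2910) = 1140 kg·m²·rpm.
Combined I = 0.4646 + 0.02659 = 0.4912 kg·m².
ω_f = L / I = 1140 / 0.4912 = 2321 rpm.
KE_i = ½ΣIω² = 18720 J; KE_f = ½(0.4912)(243.0)² = 14510 J.

ΔKE ≈ -4220 J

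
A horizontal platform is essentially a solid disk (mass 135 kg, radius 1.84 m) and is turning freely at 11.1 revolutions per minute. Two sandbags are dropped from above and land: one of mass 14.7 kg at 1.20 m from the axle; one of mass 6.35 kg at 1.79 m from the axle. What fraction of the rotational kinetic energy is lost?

The added mass arrives with no angular momentum about the axle, and any external torque about the axle is negligible, so the system's angular momentum is conserved.
I_p = ½(135)(1.84)² = 228.5 kg·m².
Added inertia Σmr² = (14.7)(1.20)² + (6.35)(1.79)² = 41.51 kg·m²; I_f = 228.5 + 41.51 = 270.0 kg·m².
ω_f = I_p ω_i / I_f = (228.5)(11.1) / 270.0 = 9.394 rpm.
KE_i = ½(228.5)(1.162 rad/s)² = 154.4 J; KE_f = ½(270.0)(0.9837)² = 130.7 J.
Fraction lost = 0.1537.

fraction ≈ 0.154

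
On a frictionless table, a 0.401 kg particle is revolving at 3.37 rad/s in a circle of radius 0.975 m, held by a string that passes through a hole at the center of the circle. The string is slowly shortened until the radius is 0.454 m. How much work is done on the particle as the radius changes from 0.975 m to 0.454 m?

No torque about the axis ⇒ m r₁² ω₁ = m r₂² ω₂.
ω₂ = ω₁ (r₁/r₂)² = (3.37)(0.975/0.454)² = 15.54 rad/s.
W = ΔKE = ½m(v₂² − v₁²) = 7.819 J.

W ≈ 7.82 J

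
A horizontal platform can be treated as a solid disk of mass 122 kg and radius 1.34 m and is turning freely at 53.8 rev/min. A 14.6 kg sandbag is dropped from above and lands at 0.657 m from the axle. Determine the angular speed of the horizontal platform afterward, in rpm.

ω_f ≈ 50.9 rpm

No external torque acts about the axle; L_before = L_after.
I_p = ½(122)(1.34)² = 109.5 kg·m².
Added inertia Σmr² = (14.6)(0.657)² = 6.302 kg·m²; I_f = 109.5 + 6.302 = 115.8 kg·m².
ω_f = I_p ω_i / I_f = (109.5)(53.8) / 115.8 = 50.87 rpm.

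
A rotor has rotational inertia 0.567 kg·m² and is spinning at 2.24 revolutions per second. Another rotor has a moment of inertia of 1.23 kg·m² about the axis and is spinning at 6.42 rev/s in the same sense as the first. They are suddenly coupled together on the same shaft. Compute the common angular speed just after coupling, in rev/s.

|ω_f| ≈ 5.10 rev/s

The coupling torques are internal; angular momentum about the shared axis is conserved.
Taking A's sense as positive: L = (0.5670)(2.24) + (1.230)(6.42) = 9.167 kg·m²·rev/s.
Combined I = 0.5670 + 1.230 = 1.797 kg·m².
ω_f = L / I = 9.167 / 1.797 = 5.101 rev/s.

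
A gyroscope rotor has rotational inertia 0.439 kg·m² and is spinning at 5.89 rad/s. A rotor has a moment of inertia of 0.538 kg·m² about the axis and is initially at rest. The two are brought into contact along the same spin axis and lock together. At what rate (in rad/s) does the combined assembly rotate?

|ω_f| ≈ 2.65 rad/s

No external torque acts about the common axis, so total angular momentum is conserved.
Taking A's sense as positive: L = (0.4390)(5.89) = 2.586 kg·m²·rad/s.
Combined I = 0.4390 + 0.5380 = 0.9770 kg·m².
ω_f = L / I = 2.586 / 0.9770 = 2.647 rad/s.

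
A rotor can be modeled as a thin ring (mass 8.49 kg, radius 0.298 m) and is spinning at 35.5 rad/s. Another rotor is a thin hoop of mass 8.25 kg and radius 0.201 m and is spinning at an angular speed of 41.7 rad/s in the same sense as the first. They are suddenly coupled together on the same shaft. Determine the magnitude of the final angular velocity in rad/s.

No external torque acts about the common axis, so total angular momentum is conserved.
Moments of inertia: I_A = (8.49)(0.298)² = 0.7539 kg·m²; I_B = (8.25)(0.201)² = 0.3333 kg·m².
Taking A's sense as positive: L = (0.7539)(35.5) + (0.3333)(41.7) = 40.66 kg·m²·rad/s.
Combined I = 0.7539 + 0.3333 = 1.087 kg·m².
ω_f = L / I = 40.66 / 1.087 = 37.40 rad/s.

|ω_f| ≈ 37.4 rad/s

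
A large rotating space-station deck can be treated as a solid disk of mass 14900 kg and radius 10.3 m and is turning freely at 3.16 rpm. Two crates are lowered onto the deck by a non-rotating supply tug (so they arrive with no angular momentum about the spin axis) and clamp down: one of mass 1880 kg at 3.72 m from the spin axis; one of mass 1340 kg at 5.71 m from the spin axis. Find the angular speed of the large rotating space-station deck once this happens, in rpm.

No external torque acts about the spin axis; L_before = L_after.
I_p = ½(14900)(10.3)² = 7.904e+05 kg·m².
Added inertia Σmr² = (1880)(3.72)² + (1340)(5.71)² = 69710 kg·m²; I_f = 7.904e+05 + 69710 = 8.601e+05 kg·m².
ω_f = I_p ω_i / I_f = (7.904e+05)(3.16) / 8.601e+05 = 2.904 rpm.

ω_f ≈ 2.90 rpm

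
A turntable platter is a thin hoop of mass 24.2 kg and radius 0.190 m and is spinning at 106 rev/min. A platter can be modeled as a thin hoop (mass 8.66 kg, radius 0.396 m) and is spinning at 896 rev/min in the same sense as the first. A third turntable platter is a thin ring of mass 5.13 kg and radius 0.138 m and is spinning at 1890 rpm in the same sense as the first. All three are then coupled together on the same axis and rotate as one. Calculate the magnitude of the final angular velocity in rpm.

No external torque acts about the common axis, so total angular momentum is conserved.
Moments of inertia: I_A = (24.2)(0.190)² = 0.8736 kg·m²; I_B = (8.66)(0.396)² = 1.358 kg·m²; I_C = (5.13)(0.138)² = 0.09770 kg·m².
Taking A's sense as positive: L = (0.8736)(106) + (1.358)(896) + (0.09770)(1890) = 1494 kg·m²·rpm.
Combined I = 0.8736 + 1.358 + 0.09770 = 2.329 kg·m².
ω_f = L / I = 1494 / 2.329 = 641.4 rpm.

|ω_f| ≈ 641 rpm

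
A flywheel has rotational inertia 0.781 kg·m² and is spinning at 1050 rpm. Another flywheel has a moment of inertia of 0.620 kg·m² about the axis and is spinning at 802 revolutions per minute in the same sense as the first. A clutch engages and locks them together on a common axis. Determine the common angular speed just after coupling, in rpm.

The coupling torques are internal; angular momentum about the shared axis is conserved.
Taking A's sense as positive: L = (0.7810)(1050) + (0.6200)(802) = 1317 kg·m²·rpm.
Combined I = 0.7810 + 0.6200 = 1.401 kg·m².
ω_f = L / I = 1317 / 1.401 = 940.2 rpm.

|ω_f| ≈ 940 rpm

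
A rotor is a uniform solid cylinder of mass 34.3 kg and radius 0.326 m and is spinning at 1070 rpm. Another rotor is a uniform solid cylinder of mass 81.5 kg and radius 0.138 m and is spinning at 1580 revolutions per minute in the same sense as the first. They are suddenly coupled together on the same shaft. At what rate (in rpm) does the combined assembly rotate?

No external torque acts about the common axis, so total angular momentum is conserved.
Moments of inertia: I_A = ½(34.3)(0.326)² = 1.823 kg·m²; I_B = ½(81.5)(0.138)² = 0.7760 kg·m².
Taking A's sense as positive: L = (1.823)(1070) + (0.7760)(1580) = 3176 kg·m²·rpm.
Combined I = 1.823 + 0.7760 = 2.599 kg·m².
ω_f = L / I = 3176 / 2.599 = 1222 rpm.

|ω_f| ≈ 1220 rpm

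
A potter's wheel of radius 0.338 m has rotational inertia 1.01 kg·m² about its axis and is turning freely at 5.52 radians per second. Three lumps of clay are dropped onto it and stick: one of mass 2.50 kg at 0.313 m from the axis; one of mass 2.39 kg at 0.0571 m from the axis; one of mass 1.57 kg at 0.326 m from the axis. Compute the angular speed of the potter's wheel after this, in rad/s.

ω_f ≈ 3.90 rad/s

The added mass arrives with no angular momentum about the axis, and any external torque about the axis is negligible, so the system's angular momentum is conserved.
Added inertia Σmr² = (2.50)(0.313)² + (2.39)(0.0571)² + (1.57)(0.326)² = 0.4196 kg·m²; I_f = 1.010 + 0.4196 = 1.430 kg·m².
ω_f = I_p ω_i / I_f = (1.010)(5.52) / 1.430 = 3.900 rad/s.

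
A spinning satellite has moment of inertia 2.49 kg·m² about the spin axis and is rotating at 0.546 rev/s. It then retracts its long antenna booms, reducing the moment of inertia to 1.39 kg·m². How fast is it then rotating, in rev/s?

ω₂ ≈ 0.978 rev/s

With no external torque about the axis, L is conserved: I₁ω₁ = I₂ω₂.
ω₂ = I₁ω₁ / I₂ = (2.490)(0.546 rev/s) / (1.390) = 0.9781 rev/s.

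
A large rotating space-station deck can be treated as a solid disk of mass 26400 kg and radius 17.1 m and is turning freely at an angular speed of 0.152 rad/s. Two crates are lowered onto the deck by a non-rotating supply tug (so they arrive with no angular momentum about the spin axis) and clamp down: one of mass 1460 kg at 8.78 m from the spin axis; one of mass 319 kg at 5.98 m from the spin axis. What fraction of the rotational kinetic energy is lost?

The added mass arrives with no angular momentum about the spin axis, and any external torque about the spin axis is negligible, so the system's angular momentum is conserved.
I_p = ½(26400)(17.1)² = 3.860e+06 kg·m².
Added inertia Σmr² = (1460)(8.78)² + (319)(5.98)² = 1.240e+05 kg·m²; I_f = 3.860e+06 + 1.240e+05 = 3.984e+06 kg·m².
ω_f = I_p ω_i / I_f = (3.860e+06)(0.152) / 3.984e+06 = 0.1473 rad/s.
KE_i = ½(3.860e+06)(0.1520 rad/s)² = 44590 J; KE_f = ½(3.984e+06)(0.1473)² = 43200 J.
Fraction lost = 0.03112.

fraction ≈ 0.0311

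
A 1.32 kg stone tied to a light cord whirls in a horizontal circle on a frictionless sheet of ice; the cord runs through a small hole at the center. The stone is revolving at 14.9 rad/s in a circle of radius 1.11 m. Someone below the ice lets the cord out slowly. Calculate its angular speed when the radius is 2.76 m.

The constraining force is radial, so m r² ω about the center is conserved.
ω₂ = ω₁ (r₁/r₂)² = (14.9)(1.11/2.76)² = 2.410 rad/s.

ω₂ ≈ 2.41 rad/s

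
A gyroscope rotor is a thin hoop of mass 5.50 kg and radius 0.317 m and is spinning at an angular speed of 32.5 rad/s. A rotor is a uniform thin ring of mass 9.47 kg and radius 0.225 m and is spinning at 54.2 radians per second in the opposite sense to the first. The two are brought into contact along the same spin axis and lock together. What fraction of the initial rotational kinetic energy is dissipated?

The coupling torques are internal; angular momentum about the shared axis is conserved.
Moments of inertia: I_A = (5.50)(0.317)² = 0.5527 kg·m²; I_B = (9.47)(0.225)² = 0.4794 kg·m².
Taking A's sense as positive: L = (0.5527)(32.5) − (0.4794)(54.2) = -8.022 kg·m²·rad/s.
Combined I = 0.5527 + 0.4794 = 1.032 kg·m².
ω_f = L / I = -8.022 / 1.032 = -7.773 rad/s.
KE_i = ½ΣIω² = 996.1 J; KE_f = ½(1.032)(7.773)² = 31.18 J.
Fraction dissipated = (KE_i − KE_f)/KE_i = 0.9687.

fraction ≈ 0.969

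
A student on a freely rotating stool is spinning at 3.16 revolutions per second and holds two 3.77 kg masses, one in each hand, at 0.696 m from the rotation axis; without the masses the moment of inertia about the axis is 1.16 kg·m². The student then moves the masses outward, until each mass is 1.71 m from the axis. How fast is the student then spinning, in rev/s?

Angular momentum about the spin axis is conserved since the torque about it is zero.
I₁ = 1.16 + 2(3.77)(0.696)² = 4.812 kg·m²; I₂ = 1.16 + 2(3.77)(1.71)² = 23.21 kg·m².
ω₂ = I₁ω₁ / I₂ = (4.812)(3.16 rev/s) / (23.21) = 0.6553 rev/s.

ω₂ ≈ 0.655 rev/s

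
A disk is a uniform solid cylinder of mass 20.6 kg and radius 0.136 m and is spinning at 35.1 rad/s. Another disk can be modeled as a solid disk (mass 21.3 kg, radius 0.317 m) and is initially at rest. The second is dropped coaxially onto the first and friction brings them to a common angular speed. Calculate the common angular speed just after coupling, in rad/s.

|ω_f| ≈ 5.30 rad/s

The coupling torques are internal; angular momentum about the shared axis is conserved.
Moments of inertia: I_A = ½(20.6)(0.136)² = 0.1905 kg·m²; I_B = ½(21.3)(0.317)² = 1.070 kg·m².
Taking A's sense as positive: L = (0.1905)(35.1) = 6.687 kg·m²·rad/s.
Combined I = 0.1905 + 1.070 = 1.261 kg·m².
ω_f = L / I = 6.687 / 1.261 = 5.304 rad/s.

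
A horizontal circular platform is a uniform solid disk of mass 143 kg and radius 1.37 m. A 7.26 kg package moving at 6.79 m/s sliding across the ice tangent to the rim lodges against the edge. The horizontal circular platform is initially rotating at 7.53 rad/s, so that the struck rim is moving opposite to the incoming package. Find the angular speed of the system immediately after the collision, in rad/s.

|ω_f| ≈ 6.38 rad/s

The axle reaction passes through the central axle and exerts no torque about it; angular momentum about the central axle is conserved through the impact.
I_p = ½(143)(1.37)² = 134.2 kg·m². Taking the sense of the package's angular momentum as positive, L_{package} = m v R = (7.26)(6.79)(1.37) = 67.53 kg·m²/s.
L_i = −I_p ω_p + m v R = −(134.2)(7.53) + 67.53 = -943.0 kg·m²/s.
After sticking, I_f = I_p + m R² = 134.2 + (7.26)(1.37)² = 147.8 kg·m².
ω_f = L_i / I_f = -943.0 / 147.8 = -6.379 rad/s.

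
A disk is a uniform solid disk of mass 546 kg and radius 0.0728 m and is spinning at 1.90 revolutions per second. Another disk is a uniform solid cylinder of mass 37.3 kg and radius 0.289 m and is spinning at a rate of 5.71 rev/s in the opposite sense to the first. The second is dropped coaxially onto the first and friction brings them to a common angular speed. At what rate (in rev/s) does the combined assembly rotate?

The coupling torques are internal; angular momentum about the shared axis is conserved.
Moments of inertia: I_A = ½(546)(0.0728)² = 1.447 kg·m²; I_B = ½(37.3)(0.289)² = 1.558 kg·m².
Taking A's sense as positive: L = (1.447)(1.90) − (1.558)(5.71) = -6.145 kg·m²·rev/s.
Combined I = 1.447 + 1.558 = 3.005 kg·m².
ω_f = L / I = -6.145 / 3.005 = -2.045 rev/s.

|ω_f| ≈ 2.05 rev/s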